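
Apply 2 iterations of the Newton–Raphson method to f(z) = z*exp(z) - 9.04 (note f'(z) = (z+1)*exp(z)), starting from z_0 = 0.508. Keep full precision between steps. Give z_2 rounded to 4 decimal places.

z_0 = 0.508000: f = -8.195722, f' = 2.506242 → z_1 = 0.508000 - (-8.195722)/(2.506242) = 3.778125
z_1 = 3.778125: f = 156.192292, f' = 208.966237 → z_2 = 3.778125 - (156.192292)/(208.966237) = 3.030672

3.0307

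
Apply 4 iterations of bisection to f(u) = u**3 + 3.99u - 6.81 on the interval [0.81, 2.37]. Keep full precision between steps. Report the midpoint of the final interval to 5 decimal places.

f(0.810000) = -3.046659, f(2.370000) = 15.958353 (opposite signs)
step 1: m = 1.590000, f(m) = 3.553779 > 0 → root in [0.810000, 1.590000]
step 2: m = 1.200000, f(m) = -0.294000 < 0 → root in [1.200000, 1.590000]
step 3: m = 1.395000, f(m) = 1.470755 > 0 → root in [1.200000, 1.395000]
step 4: m = 1.297500, f(m) = 0.551374 > 0 → root in [1.200000, 1.297500]
Midpoint of [1.200000, 1.297500] = 1.248750

1.24875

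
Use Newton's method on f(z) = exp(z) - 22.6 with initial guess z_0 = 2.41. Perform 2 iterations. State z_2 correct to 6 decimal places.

f'(z) = exp(z)
z_0 = 2.410000: f = -11.466039, f' = 11.133961 → z_1 = 2.410000 - (-11.466039)/(11.133961) = 3.439826
z_1 = 3.439826: f = 8.581521, f' = 31.181521 → z_2 = 3.439826 - (8.581521)/(31.181521) = 3.164614

3.164614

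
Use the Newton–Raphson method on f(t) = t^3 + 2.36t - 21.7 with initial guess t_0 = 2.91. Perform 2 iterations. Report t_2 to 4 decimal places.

f'(t) = 3t^2 + 2.36
t_0 = 2.910000: f = 9.809771, f' = 27.764300 → t_1 = 2.910000 - (9.809771)/(27.764300) = 2.556677
t_1 = 2.556677: f = 1.045722, f' = 21.969789 → t_2 = 2.556677 - (1.045722)/(21.969789) = 2.509079

2.5091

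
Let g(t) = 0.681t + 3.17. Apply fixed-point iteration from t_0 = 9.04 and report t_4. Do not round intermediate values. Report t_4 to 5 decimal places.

9.74432

t_1 = g(9.040000) = 9.326240
t_2 = g(9.326240) = 9.521169
t_3 = g(9.521169) = 9.653916
t_4 = g(9.653916) = 9.744317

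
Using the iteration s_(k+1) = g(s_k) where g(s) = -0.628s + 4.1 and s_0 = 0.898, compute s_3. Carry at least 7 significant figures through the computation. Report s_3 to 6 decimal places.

2.919764

s_1 = g(0.898000) = 3.536056
s_2 = g(3.536056) = 1.879357
s_3 = g(1.879357) = 2.919764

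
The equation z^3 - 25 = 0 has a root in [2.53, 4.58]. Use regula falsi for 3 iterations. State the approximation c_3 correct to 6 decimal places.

False-position update: c = (a·f(b) − b·f(a))/(f(b) − f(a)); replace the endpoint whose sign matches f(c).
f(2.530000) = -8.805723, f(4.580000) = 71.071912
step 1: c = 2.755992, f(c) = -4.066878 < 0 → new bracket [2.755992, 4.580000]
step 2: c = 2.854717, f(c) = -1.735755 < 0 → new bracket [2.854717, 4.580000]
step 3: c = 2.895848, f(c) = -0.715611 < 0 → new bracket [2.895848, 4.580000]

2.895848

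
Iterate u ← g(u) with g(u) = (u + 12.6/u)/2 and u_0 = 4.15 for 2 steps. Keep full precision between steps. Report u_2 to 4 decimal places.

3.5499

u_1 = g(4.150000) = 3.593072
u_2 = g(3.593072) = 3.549910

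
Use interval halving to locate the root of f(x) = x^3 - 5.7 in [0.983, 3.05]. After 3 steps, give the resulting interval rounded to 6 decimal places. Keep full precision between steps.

[1.758125, 2.016500]

f(0.983000) = -4.750138, f(3.050000) = 22.672625 (opposite signs)
step 1: m = 2.016500, f(m) = 2.499638 > 0 → root in [0.983000, 2.016500]
step 2: m = 1.499750, f(m) = -2.326687 < 0 → root in [1.499750, 2.016500]
step 3: m = 1.758125, f(m) = -0.265629 < 0 → root in [1.758125, 2.016500]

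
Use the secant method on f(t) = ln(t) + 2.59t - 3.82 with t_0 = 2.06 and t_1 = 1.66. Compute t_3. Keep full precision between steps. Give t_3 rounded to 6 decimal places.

f(t_0) = 2.238106, f(t_1) = 0.986218
t_2 = 1.660000 - (0.986218)·(1.660000 - 2.060000)/(0.986218 - (2.238106)) = 1.344886; f(t_2) = -0.040435
t_3 = 1.344886 - (-0.040435)·(1.344886 - 1.660000)/(-0.040435 - (0.986218)) = 1.357297; f(t_3) = 0.000895

1.357297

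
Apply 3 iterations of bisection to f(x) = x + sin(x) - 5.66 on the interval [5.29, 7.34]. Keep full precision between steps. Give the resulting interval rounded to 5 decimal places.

f(5.290000) = -1.207769, f(7.340000) = 2.550794 (opposite signs)
step 1: m = 6.315000, f(m) = 0.686809 > 0 → root in [5.290000, 6.315000]
step 2: m = 5.802500, f(m) = -0.319887 < 0 → root in [5.802500, 6.315000]
step 3: m = 6.058750, f(m) = 0.176194 > 0 → root in [5.802500, 6.058750]

[5.80250, 6.05875]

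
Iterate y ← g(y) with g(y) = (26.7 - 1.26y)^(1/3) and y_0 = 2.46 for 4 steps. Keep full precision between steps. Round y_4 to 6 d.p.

2.848431

y_1 = g(2.460000) = 2.868400
y_2 = g(2.868400) = 2.847400
y_3 = g(2.847400) = 2.848487
y_4 = g(2.848487) = 2.848431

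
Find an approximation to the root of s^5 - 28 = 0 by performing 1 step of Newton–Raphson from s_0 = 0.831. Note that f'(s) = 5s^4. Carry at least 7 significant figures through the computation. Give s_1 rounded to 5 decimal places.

s_0 = 0.831000: f = -27.603717, f' = 2.384372 → s_1 = 0.831000 - (-27.603717)/(2.384372) = 12.407932

12.40793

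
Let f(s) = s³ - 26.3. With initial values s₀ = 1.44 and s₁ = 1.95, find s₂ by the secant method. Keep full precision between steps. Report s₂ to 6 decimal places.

Secant update: s_(k+1) = s_k − f(s_k)·(s_k − s_(k-1))/(f(s_k) − f(s_(k-1))).
f(s_0) = -23.314016, f(s_1) = -18.885125
s_2 = 1.950000 - (-18.885125)·(1.950000 - 1.440000)/(-18.885125 - (-23.314016)) = 4.124678; f(s_2) = 43.873040

4.124678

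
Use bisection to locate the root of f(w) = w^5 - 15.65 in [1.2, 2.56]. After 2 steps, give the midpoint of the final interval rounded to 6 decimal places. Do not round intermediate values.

1.710000

f(1.200000) = -13.161680, f(2.560000) = 94.301163 (opposite signs)
step 1: m = 1.880000, f(m) = 7.834929 > 0 → root in [1.200000, 1.880000]
step 2: m = 1.540000, f(m) = -6.988291 < 0 → root in [1.540000, 1.880000]
Midpoint of [1.540000, 1.880000] = 1.710000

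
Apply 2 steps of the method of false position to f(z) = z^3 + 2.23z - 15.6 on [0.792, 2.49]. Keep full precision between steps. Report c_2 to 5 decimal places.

False-position update: c = (a·f(b) − b·f(a))/(f(b) − f(a)); replace the endpoint whose sign matches f(c).
f(0.792000) = -13.337047, f(2.490000) = 5.390949
step 1: c = 2.001222, f(c) = -3.122601 < 0 → new bracket [2.001222, 2.490000]
step 2: c = 2.180496, f(c) = -0.370187 < 0 → new bracket [2.180496, 2.490000]

2.18050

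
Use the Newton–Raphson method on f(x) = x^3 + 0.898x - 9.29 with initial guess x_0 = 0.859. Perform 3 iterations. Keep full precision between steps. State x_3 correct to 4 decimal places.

2.0525

Newton update: x ← x − f(x)/f'(x).
f'(x) = 3x^2 + 0.898
x_0 = 0.859000: f = -7.884778, f' = 3.111643 → x_1 = 0.859000 - (-7.884778)/(3.111643) = 3.392960
x_1 = 3.392960: f = 32.817228, f' = 35.434528 → x_2 = 3.392960 - (32.817228)/(35.434528) = 2.466823
x_2 = 2.466823: f = 7.936353, f' = 19.153644 → x_3 = 2.466823 - (7.936353)/(19.153644) = 2.052471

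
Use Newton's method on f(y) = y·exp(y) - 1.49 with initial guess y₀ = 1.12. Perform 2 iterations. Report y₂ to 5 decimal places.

f'(y) = (y + 1)·exp(y)
y_0 = 1.120000: f = 1.942637, f' = 6.497491 → y_1 = 1.120000 - (1.942637)/(6.497491) = 0.821017
y_1 = 0.821017: f = 0.376017, f' = 4.138828 → y_2 = 0.821017 - (0.376017)/(4.138828) = 0.730166

0.73017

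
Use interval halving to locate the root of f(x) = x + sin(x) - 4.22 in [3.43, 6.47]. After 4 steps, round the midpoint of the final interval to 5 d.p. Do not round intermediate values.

5.04500

f(3.430000) = -1.074426, f(6.470000) = 2.435730 (opposite signs)
step 1: m = 4.950000, f(m) = -0.241903 < 0 → root in [4.950000, 6.470000]
step 2: m = 5.710000, f(m) = 0.947689 > 0 → root in [4.950000, 5.710000]
step 3: m = 5.330000, f(m) = 0.294736 > 0 → root in [4.950000, 5.330000]
step 4: m = 5.140000, f(m) = 0.010041 > 0 → root in [4.950000, 5.140000]
Midpoint of [4.950000, 5.140000] = 5.045000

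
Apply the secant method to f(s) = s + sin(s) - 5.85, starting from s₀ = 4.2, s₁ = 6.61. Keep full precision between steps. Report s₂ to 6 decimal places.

f(s_0) = -2.521576, f(s_1) = 1.081028
s_2 = 6.610000 - (1.081028)·(6.610000 - 4.200000)/(1.081028 - (-2.521576)) = 5.886835; f(s_2) = -0.349219

5.886835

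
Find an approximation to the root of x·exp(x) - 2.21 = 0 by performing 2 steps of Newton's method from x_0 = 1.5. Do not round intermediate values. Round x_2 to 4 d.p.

f'(x) = (x + 1)·exp(x)
x_0 = 1.500000: f = 4.512534, f' = 11.204223 → x_1 = 1.500000 - (4.512534)/(11.204223) = 1.097247
x_1 = 1.097247: f = 1.077250, f' = 6.283157 → x_2 = 1.097247 - (1.077250)/(6.283157) = 0.925797

0.9258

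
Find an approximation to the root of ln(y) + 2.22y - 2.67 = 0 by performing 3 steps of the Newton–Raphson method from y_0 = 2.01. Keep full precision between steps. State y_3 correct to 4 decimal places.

1.1426

Newton update: y ← y − f(y)/f'(y).
f'(y) = 1/y + 2.22
y_0 = 2.010000: f = 2.490335, f' = 2.717512 → y_1 = 2.010000 - (2.490335)/(2.717512) = 1.093598
y_1 = 1.093598: f = -0.152740, f' = 3.134413 → y_2 = 1.093598 - (-0.152740)/(3.134413) = 1.142328
y_2 = 1.142328: f = -0.000964, f' = 3.095405 → y_3 = 1.142328 - (-0.000964)/(3.095405) = 1.142639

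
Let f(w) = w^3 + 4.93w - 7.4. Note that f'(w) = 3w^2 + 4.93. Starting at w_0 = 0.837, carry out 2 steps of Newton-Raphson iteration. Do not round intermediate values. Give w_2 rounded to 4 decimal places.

w_0 = 0.837000: f = -2.687214, f' = 7.031707 → w_1 = 0.837000 - (-2.687214)/(7.031707) = 1.219157
w_1 = 1.219157: f = 0.422527, f' = 9.389029 → w_2 = 1.219157 - (0.422527)/(9.389029) = 1.174154

1.1742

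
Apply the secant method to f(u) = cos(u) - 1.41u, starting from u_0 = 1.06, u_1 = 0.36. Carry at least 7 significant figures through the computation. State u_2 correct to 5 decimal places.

f(u_0) = -1.005728, f(u_1) = 0.428297
u_2 = 0.360000 - (0.428297)·(0.360000 - 1.060000)/(0.428297 - (-1.005728)) = 0.569067; f(u_2) = 0.040019

0.56907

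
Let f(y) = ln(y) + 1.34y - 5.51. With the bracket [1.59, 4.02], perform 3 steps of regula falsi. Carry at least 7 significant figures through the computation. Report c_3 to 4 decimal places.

3.2359

False-position update: c = (a·f(b) − b·f(a))/(f(b) − f(a)); replace the endpoint whose sign matches f(c).
f(1.590000) = -2.915666, f(4.020000) = 1.268082
step 1: c = 3.283474, f(c) = 0.078757 > 0 → new bracket [1.590000, 3.283474]
step 2: c = 3.238933, f(c) = 0.005415 > 0 → new bracket [1.590000, 3.238933]
step 3: c = 3.235877, f(c) = 0.000375 > 0 → new bracket [1.590000, 3.235877]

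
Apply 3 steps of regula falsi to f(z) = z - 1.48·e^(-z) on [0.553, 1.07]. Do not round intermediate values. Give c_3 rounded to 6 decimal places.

False-position update: c = (a·f(b) − b·f(a))/(f(b) − f(a)); replace the endpoint whose sign matches f(c).
f(0.553000) = -0.298328, f(1.070000) = 0.562347
step 1: c = 0.732203, f(c) = 0.020547 > 0 → new bracket [0.553000, 0.732203]
step 2: c = 0.720656, f(c) = 0.000735 > 0 → new bracket [0.553000, 0.720656]
step 3: c = 0.720244, f(c) = 0.000026 > 0 → new bracket [0.553000, 0.720244]

0.720244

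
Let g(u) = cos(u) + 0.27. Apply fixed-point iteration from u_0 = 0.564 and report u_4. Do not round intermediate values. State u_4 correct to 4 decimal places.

u_1 = g(0.564000) = 1.115124
u_2 = g(1.115124) = 0.710067
u_3 = g(0.710067) = 1.028319
u_4 = g(1.028319) = 0.786260

0.7863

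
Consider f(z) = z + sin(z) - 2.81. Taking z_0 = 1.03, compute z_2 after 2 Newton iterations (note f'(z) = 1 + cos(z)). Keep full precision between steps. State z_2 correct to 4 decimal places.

1.8250

Newton update: z ← z − f(z)/f'(z).
z_0 = 1.030000: f = -0.922701, f' = 1.514819 → z_1 = 1.030000 - (-0.922701)/(1.514819) = 1.639116
z_1 = 1.639116: f = -0.173217, f' = 0.931733 → z_2 = 1.639116 - (-0.173217)/(0.931733) = 1.825024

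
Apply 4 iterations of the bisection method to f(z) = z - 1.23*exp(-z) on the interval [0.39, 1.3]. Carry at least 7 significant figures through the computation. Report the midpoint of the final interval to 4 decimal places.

f(0.390000) = -0.442780, f(1.300000) = 0.964786 (opposite signs)
step 1: m = 0.845000, f(m) = 0.316644 > 0 → root in [0.390000, 0.845000]
step 2: m = 0.617500, f(m) = -0.045828 < 0 → root in [0.617500, 0.845000]
step 3: m = 0.731250, f(m) = 0.139242 > 0 → root in [0.617500, 0.731250]
step 4: m = 0.674375, f(m) = 0.047721 > 0 → root in [0.617500, 0.674375]
Midpoint of [0.617500, 0.674375] = 0.645937

0.6459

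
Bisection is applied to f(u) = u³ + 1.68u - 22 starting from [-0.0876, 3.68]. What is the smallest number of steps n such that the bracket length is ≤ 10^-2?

Initial width b − a = 3.68 − -0.0876 = 3.767600.
After n steps the width is (b−a)/2^n; need (b−a)/2^n ≤ 10^-2.
So n ≥ log₂(3.767600/10^-2) = log₂(376.7600) ≈ 8.5575.
Hence n = 9.

9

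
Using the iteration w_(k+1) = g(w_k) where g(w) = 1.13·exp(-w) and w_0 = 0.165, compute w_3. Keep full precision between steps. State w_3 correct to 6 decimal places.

0.732519

w_1 = g(0.165000) = 0.958120
w_2 = g(0.958120) = 0.433483
w_3 = g(0.433483) = 0.732519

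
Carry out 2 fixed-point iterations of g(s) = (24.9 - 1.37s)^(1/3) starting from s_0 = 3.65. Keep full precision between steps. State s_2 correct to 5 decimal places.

s_1 = g(3.650000) = 2.709863
s_2 = g(2.709863) = 2.767110

2.76711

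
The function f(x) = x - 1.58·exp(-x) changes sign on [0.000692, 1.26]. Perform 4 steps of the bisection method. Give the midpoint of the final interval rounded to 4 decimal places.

f(0.000692) = -1.578215, f(1.260000) = 0.811827 (opposite signs)
step 1: m = 0.630346, f(m) = -0.210858 < 0 → root in [0.630346, 1.260000]
step 2: m = 0.945173, f(m) = 0.331166 > 0 → root in [0.630346, 0.945173]
step 3: m = 0.787759, f(m) = 0.069076 > 0 → root in [0.630346, 0.787759]
step 4: m = 0.709053, f(m) = -0.068481 < 0 → root in [0.709053, 0.787759]
Midpoint of [0.709053, 0.787759] = 0.748406

0.7484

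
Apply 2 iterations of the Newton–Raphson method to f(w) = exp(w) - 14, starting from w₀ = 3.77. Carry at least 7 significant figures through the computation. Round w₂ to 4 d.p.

2.7280

f'(w) = exp(w)
w_0 = 3.770000: f = 29.380065, f' = 43.380065 → w_1 = 3.770000 - (29.380065)/(43.380065) = 3.092729
w_1 = 3.092729: f = 8.037133, f' = 22.037133 → w_2 = 3.092729 - (8.037133)/(22.037133) = 2.728020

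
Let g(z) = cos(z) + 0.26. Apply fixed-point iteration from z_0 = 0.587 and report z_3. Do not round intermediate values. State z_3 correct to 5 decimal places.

z_1 = g(0.587000) = 1.092606
z_2 = g(1.092606) = 0.720173
z_3 = g(0.720173) = 1.011691

1.01169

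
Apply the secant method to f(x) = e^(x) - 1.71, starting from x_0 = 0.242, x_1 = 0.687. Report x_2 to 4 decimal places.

Secant update: x_(k+1) = x_k − f(x_k)·(x_k − x_(k-1))/(f(x_k) − f(x_(k-1))).
f(x_0) = -0.436206, f(x_1) = 0.277743
x_2 = 0.687000 - (0.277743)·(0.687000 - 0.242000)/(0.277743 - (-0.436206)) = 0.513884; f(x_2) = -0.038228

0.5139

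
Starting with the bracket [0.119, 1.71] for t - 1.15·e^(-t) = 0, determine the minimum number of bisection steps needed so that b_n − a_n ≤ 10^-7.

Initial width b − a = 1.71 − 0.119 = 1.591000.
After n steps the width is (b−a)/2^n; need (b−a)/2^n ≤ 10^-7.
So n ≥ log₂(1.591000/10^-7) = log₂(15910000.0000) ≈ 23.9234.
Hence n = 24.

24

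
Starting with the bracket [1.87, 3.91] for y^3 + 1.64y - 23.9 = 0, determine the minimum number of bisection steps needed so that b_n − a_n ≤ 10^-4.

15

Initial width b − a = 3.91 − 1.87 = 2.040000.
After n steps the width is (b−a)/2^n; need (b−a)/2^n ≤ 10^-4.
So n ≥ log₂(2.040000/10^-4) = log₂(20400.0000) ≈ 14.3163.
Hence n = 15.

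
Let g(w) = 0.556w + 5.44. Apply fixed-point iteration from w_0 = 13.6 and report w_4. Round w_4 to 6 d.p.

12.381050

w_1 = g(13.600000) = 13.001600
w_2 = g(13.001600) = 12.668890
w_3 = g(12.668890) = 12.483903
w_4 = g(12.483903) = 12.381050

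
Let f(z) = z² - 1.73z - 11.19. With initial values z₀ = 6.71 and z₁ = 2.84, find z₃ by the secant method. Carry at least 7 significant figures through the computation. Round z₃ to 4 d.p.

Secant update: z_(k+1) = z_k − f(z_k)·(z_k − z_(k-1))/(f(z_k) − f(z_(k-1))).
f(z_0) = 22.225800, f(z_1) = -8.037600
z_2 = 2.840000 - (-8.037600)·(2.840000 - 6.710000)/(-8.037600 - (22.225800)) = 3.867826; f(z_2) = -2.921260
z_3 = 3.867826 - (-2.921260)·(3.867826 - 2.840000)/(-2.921260 - (-8.037600)) = 4.454681; f(z_3) = 0.947583

4.4547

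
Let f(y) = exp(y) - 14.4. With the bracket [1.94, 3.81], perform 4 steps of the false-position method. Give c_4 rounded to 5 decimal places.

f(1.940000) = -7.441249, f(3.810000) = 30.750439
step 1: c = 2.304350, f(c) = -4.382337 < 0 → new bracket [2.304350, 3.810000]
step 2: c = 2.492159, f(c) = -2.312652 < 0 → new bracket [2.492159, 3.810000]
step 3: c = 2.584338, f(c) = -1.145491 < 0 → new bracket [2.584338, 3.810000]
step 4: c = 2.628355, f(c) = -0.549027 < 0 → new bracket [2.628355, 3.810000]

2.62836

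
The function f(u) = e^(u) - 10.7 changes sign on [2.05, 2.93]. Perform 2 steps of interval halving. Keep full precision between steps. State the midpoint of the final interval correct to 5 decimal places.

f(2.050000) = -2.932099, f(2.930000) = 8.027630 (opposite signs)
step 1: m = 2.490000, f(m) = 1.361276 > 0 → root in [2.050000, 2.490000]
step 2: m = 2.270000, f(m) = -1.020599 < 0 → root in [2.270000, 2.490000]
Midpoint of [2.270000, 2.490000] = 2.380000

2.38000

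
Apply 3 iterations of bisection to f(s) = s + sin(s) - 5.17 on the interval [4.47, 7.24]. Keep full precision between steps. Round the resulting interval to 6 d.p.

f(4.470000) = -1.670767, f(7.240000) = 2.887361 (opposite signs)
step 1: m = 5.855000, f(m) = 0.269779 > 0 → root in [4.470000, 5.855000]
step 2: m = 5.162500, f(m) = -0.907899 < 0 → root in [5.162500, 5.855000]
step 3: m = 5.508750, f(m) = -0.360563 < 0 → root in [5.508750, 5.855000]

[5.508750, 5.855000]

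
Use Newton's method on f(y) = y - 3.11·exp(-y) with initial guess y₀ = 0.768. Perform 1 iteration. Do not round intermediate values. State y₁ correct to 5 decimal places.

f'(y) = 1 + 3.11·exp(-y)
y_0 = 0.768000: f = -0.674853, f' = 2.442853 → y_1 = 0.768000 - (-0.674853)/(2.442853) = 1.044256

1.04426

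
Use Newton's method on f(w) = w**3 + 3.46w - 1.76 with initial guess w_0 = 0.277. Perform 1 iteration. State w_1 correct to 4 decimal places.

0.4885

Newton update: w ← w − f(w)/f'(w).
f'(w) = 3w**2 + 3.46
w_0 = 0.277000: f = -0.780326, f' = 3.690187 → w_1 = 0.277000 - (-0.780326)/(3.690187) = 0.488460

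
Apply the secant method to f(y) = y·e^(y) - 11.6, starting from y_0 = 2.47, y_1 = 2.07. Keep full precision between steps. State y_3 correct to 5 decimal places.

f(y_0) = 17.601444, f(y_1) = 4.804384
y_2 = 2.070000 - (4.804384)·(2.070000 - 2.470000)/(4.804384 - (17.601444)) = 1.919829; f(y_2) = 1.492825
y_3 = 1.919829 - (1.492825)·(1.919829 - 2.070000)/(1.492825 - (4.804384)) = 1.852132; f(y_3) = 0.204372

1.85213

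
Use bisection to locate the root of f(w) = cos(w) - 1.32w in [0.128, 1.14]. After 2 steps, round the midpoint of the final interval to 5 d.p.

0.50750

f(0.128000) = 0.822859, f(1.140000) = -1.087205 (opposite signs)
step 1: m = 0.634000, f(m) = -0.031216 < 0 → root in [0.128000, 0.634000]
step 2: m = 0.381000, f(m) = 0.425373 > 0 → root in [0.381000, 0.634000]
Midpoint of [0.381000, 0.634000] = 0.507500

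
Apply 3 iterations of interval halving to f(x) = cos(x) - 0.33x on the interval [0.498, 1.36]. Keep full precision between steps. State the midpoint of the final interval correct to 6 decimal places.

f(0.498000) = 0.714200, f(1.360000) = -0.239561 (opposite signs)
step 1: m = 0.929000, f(m) = 0.292065 > 0 → root in [0.929000, 1.360000]
step 2: m = 1.144500, f(m) = 0.035816 > 0 → root in [1.144500, 1.360000]
step 3: m = 1.252250, f(m) = -0.100056 < 0 → root in [1.144500, 1.252250]
Midpoint of [1.144500, 1.252250] = 1.198375

1.198375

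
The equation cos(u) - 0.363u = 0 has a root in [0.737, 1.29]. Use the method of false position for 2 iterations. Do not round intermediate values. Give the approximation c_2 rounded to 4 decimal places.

1.1427

False-position update: c = (a·f(b) − b·f(a))/(f(b) − f(a)); replace the endpoint whose sign matches f(c).
f(0.737000) = 0.472957, f(1.290000) = -0.191149
step 1: c = 1.130830, f(c) = 0.015417 > 0 → new bracket [1.130830, 1.290000]
step 2: c = 1.142710, f(c) = 0.000327 > 0 → new bracket [1.142710, 1.290000]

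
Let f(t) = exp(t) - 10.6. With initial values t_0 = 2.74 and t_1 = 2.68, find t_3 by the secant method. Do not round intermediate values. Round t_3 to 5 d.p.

2.36895

Secant update: t_(k+1) = t_k − f(t_k)·(t_k − t_(k-1))/(f(t_k) − f(t_(k-1))).
f(t_0) = 4.886985, f(t_1) = 3.985093
t_2 = 2.680000 - (3.985093)·(2.680000 - 2.740000)/(3.985093 - (4.886985)) = 2.414884; f(t_2) = 0.588477
t_3 = 2.414884 - (0.588477)·(2.414884 - 2.680000)/(0.588477 - (3.985093)) = 2.368952; f(t_3) = 0.086188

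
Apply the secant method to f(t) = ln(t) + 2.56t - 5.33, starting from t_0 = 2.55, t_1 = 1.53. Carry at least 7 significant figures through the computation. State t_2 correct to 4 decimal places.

1.8528

f(t_0) = 2.134093, f(t_1) = -0.987932
t_2 = 1.530000 - (-0.987932)·(1.530000 - 2.550000)/(-0.987932 - (2.134093)) = 1.852768; f(t_2) = 0.029768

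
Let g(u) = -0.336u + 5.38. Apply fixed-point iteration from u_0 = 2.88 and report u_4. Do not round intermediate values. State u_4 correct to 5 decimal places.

4.01233

u_1 = g(2.880000) = 4.412320
u_2 = g(4.412320) = 3.897460
u_3 = g(3.897460) = 4.070453
u_4 = g(4.070453) = 4.012328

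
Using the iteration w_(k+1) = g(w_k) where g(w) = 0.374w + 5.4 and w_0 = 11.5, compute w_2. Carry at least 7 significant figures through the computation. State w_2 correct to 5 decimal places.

9.02817

w_1 = g(11.500000) = 9.701000
w_2 = g(9.701000) = 9.028174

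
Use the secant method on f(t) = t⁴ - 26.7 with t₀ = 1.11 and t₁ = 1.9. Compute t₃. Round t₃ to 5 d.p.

2.14735

f(t_0) = -25.181930, f(t_1) = -13.667900
t_2 = 1.900000 - (-13.667900)·(1.900000 - 1.110000)/(-13.667900 - (-25.181930)) = 2.837781; f(t_2) = 38.150848
t_3 = 2.837781 - (38.150848)·(2.837781 - 1.900000)/(38.150848 - (-13.667900)) = 2.147353; f(t_3) = -5.437544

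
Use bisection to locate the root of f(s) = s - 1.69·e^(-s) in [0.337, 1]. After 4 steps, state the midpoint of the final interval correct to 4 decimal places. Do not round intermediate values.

f(0.337000) = -0.869506, f(1.000000) = 0.378284 (opposite signs)
step 1: m = 0.668500, f(m) = -0.197586 < 0 → root in [0.668500, 1.000000]
step 2: m = 0.834250, f(m) = 0.100452 > 0 → root in [0.668500, 0.834250]
step 3: m = 0.751375, f(m) = -0.045828 < 0 → root in [0.751375, 0.834250]
step 4: m = 0.792812, f(m) = 0.027969 > 0 → root in [0.751375, 0.792812]
Midpoint of [0.751375, 0.792812] = 0.772094

0.7721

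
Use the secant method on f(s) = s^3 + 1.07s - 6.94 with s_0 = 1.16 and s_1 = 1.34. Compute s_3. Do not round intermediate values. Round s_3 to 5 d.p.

f(s_0) = -4.137904, f(s_1) = -3.100096
s_2 = 1.340000 - (-3.100096)·(1.340000 - 1.160000)/(-3.100096 - (-4.137904)) = 1.877688; f(s_2) = 1.689318
s_3 = 1.877688 - (1.689318)·(1.877688 - 1.340000)/(1.689318 - (-3.100096)) = 1.688035; f(s_3) = -0.323807

1.68804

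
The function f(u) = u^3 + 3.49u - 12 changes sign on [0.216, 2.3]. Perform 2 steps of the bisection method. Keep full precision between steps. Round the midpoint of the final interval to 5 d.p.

2.03950

f(0.216000) = -11.236082, f(2.300000) = 8.194000 (opposite signs)
step 1: m = 1.258000, f(m) = -5.618714 < 0 → root in [1.258000, 2.300000]
step 2: m = 1.779000, f(m) = -0.161038 < 0 → root in [1.779000, 2.300000]
Midpoint of [1.779000, 2.300000] = 2.039500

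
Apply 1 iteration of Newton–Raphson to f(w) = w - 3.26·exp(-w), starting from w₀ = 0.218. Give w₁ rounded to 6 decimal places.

0.881671

Newton update: w ← w − f(w)/f'(w).
f'(w) = 1 + 3.26·exp(-w)
w_0 = 0.218000: f = -2.403449, f' = 3.621449 → w_1 = 0.218000 - (-2.403449)/(3.621449) = 0.881671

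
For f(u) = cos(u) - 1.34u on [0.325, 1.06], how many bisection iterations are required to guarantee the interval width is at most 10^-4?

Initial width b − a = 1.06 − 0.325 = 0.735000.
After n steps the width is (b−a)/2^n; need (b−a)/2^n ≤ 10^-4.
So n ≥ log₂(0.735000/10^-4) = log₂(7350.0000) ≈ 12.8435.
Hence n = 13.

13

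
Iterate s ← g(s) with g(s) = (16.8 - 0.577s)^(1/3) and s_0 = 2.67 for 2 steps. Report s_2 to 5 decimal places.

s_1 = g(2.670000) = 2.480348
s_2 = g(2.480348) = 2.486263

2.48626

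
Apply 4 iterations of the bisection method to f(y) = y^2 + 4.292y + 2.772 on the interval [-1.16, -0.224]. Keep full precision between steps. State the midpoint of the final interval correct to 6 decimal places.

-0.779750

f(-1.160000) = -0.861120, f(-0.224000) = 1.860768 (opposite signs)
step 1: m = -0.692000, f(m) = 0.280800 > 0 → root in [-1.160000, -0.692000]
step 2: m = -0.926000, f(m) = -0.344916 < 0 → root in [-0.926000, -0.692000]
step 3: m = -0.809000, f(m) = -0.045747 < 0 → root in [-0.809000, -0.692000]
step 4: m = -0.750500, f(m) = 0.114104 > 0 → root in [-0.809000, -0.750500]
Midpoint of [-0.809000, -0.750500] = -0.779750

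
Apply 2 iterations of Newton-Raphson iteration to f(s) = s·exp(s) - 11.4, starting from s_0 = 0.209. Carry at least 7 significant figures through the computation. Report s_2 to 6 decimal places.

Newton update: s ← s − f(s)/f'(s).
f'(s) = (s + 1)·exp(s)
s_0 = 0.209000: f = -11.142419, f' = 1.490026 → s_1 = 0.209000 - (-11.142419)/(1.490026) = 7.687003
s_1 = 7.687003: f = 16744.974568, f' = 18936.206482 → s_2 = 7.687003 - (16744.974568)/(18936.206482) = 6.802720

6.802720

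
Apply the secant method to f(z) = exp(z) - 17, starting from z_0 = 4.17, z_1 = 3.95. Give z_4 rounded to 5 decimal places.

2.88384

Secant update: z_(k+1) = z_k − f(z_k)·(z_k − z_(k-1))/(f(z_k) − f(z_(k-1))).
f(z_0) = 47.715452, f(z_1) = 34.935367
z_2 = 3.950000 - (34.935367)·(3.950000 - 4.170000)/(34.935367 - (47.715452)) = 3.348613; f(z_2) = 11.463220
z_3 = 3.348613 - (11.463220)·(3.348613 - 3.950000)/(11.463220 - (34.935367)) = 3.054910; f(z_3) = 4.219275
z_4 = 3.054910 - (4.219275)·(3.054910 - 3.348613)/(4.219275 - (11.463220)) = 2.883841; f(z_4) = 0.882833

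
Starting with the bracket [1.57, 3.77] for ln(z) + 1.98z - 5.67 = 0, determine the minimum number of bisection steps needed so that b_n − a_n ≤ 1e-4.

Initial width b − a = 3.77 − 1.57 = 2.200000.
After n steps the width is (b−a)/2^n; need (b−a)/2^n ≤ 1e-4.
So n ≥ log₂(2.200000/1e-4) = log₂(22000.0000) ≈ 14.4252.
Hence n = 15.

15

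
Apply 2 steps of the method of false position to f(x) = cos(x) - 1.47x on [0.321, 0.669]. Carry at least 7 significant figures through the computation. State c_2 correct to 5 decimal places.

f(0.321000) = 0.477050, f(0.669000) = -0.198988
step 1: c = 0.566568, f(c) = 0.010892 > 0 → new bracket [0.566568, 0.669000]
step 2: c = 0.571884, f(c) = 0.000213 > 0 → new bracket [0.571884, 0.669000]

0.57188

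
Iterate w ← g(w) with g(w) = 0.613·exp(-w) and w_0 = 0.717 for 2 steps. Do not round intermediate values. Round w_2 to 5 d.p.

0.45445

w_1 = g(0.717000) = 0.299276
w_2 = g(0.299276) = 0.454451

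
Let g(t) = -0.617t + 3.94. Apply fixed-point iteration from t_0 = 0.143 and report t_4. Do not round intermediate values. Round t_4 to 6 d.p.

t_1 = g(0.143000) = 3.851769
t_2 = g(3.851769) = 1.563459
t_3 = g(1.563459) = 2.975346
t_4 = g(2.975346) = 2.104211

2.104211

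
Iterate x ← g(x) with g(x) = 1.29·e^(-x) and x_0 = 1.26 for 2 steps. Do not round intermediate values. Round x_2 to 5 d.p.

x_1 = g(1.260000) = 0.365914
x_2 = g(0.365914) = 0.894696

0.89470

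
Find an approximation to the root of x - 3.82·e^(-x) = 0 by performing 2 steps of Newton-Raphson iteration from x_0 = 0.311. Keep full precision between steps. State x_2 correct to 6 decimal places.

f'(x) = 1 + 3.82·e^(-x)
x_0 = 0.311000: f = -2.487967, f' = 3.798967 → x_1 = 0.311000 - (-2.487967)/(3.798967) = 0.965906
x_1 = 0.965906: f = -0.488131, f' = 2.454038 → x_2 = 0.965906 - (-0.488131)/(2.454038) = 1.164816

1.164816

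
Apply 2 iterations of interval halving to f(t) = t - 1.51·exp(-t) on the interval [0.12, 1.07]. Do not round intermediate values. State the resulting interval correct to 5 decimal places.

f(0.120000) = -1.219250, f(1.070000) = 0.552057 (opposite signs)
step 1: m = 0.595000, f(m) = -0.237859 < 0 → root in [0.595000, 1.070000]
step 2: m = 0.832500, f(m) = 0.175710 > 0 → root in [0.595000, 0.832500]

[0.59500, 0.83250]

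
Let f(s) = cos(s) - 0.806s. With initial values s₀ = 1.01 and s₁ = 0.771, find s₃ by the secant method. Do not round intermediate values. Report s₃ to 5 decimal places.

Secant update: s_(k+1) = s_k − f(s_k)·(s_k − s_(k-1))/(f(s_k) − f(s_(k-1))).
f(s_0) = -0.282199, f(s_1) = 0.095788
s_2 = 0.771000 - (0.095788)·(0.771000 - 1.010000)/(0.095788 - (-0.282199)) = 0.831566; f(s_2) = 0.003476
s_3 = 0.831566 - (0.003476)·(0.831566 - 0.771000)/(0.003476 - (0.095788)) = 0.833847; f(s_3) = -0.000049

0.83385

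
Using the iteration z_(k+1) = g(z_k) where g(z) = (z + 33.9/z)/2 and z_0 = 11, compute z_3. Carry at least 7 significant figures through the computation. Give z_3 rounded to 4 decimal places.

z_1 = g(11.000000) = 7.040909
z_2 = g(7.040909) = 5.927814
z_3 = g(5.927814) = 5.823308

5.8233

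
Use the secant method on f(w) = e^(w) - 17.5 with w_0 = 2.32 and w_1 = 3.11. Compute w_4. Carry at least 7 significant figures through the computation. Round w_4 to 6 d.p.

Secant update: w_(k+1) = w_k − f(w_k)·(w_k − w_(k-1))/(f(w_k) − f(w_(k-1))).
f(w_0) = -7.324326, f(w_1) = 4.921044
w_2 = 3.110000 - (4.921044)·(3.110000 - 2.320000)/(4.921044 - (-7.324326)) = 2.792523; f(w_2) = -1.177854
w_3 = 2.792523 - (-1.177854)·(2.792523 - 3.110000)/(-1.177854 - (4.921044)) = 2.853836; f(w_3) = -0.145778
w_4 = 2.853836 - (-0.145778)·(2.853836 - 2.792523)/(-0.145778 - (-1.177854)) = 2.862496; f(w_4) = 0.005167

2.862496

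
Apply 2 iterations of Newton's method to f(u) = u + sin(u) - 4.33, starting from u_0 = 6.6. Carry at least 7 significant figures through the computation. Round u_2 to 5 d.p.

f'(u) = 1 + cos(u)
u_0 = 6.600000: f = 2.581541, f' = 1.950233 → u_1 = 6.600000 - (2.581541)/(1.950233) = 5.276291
u_1 = 5.276291: f = 0.101114, f' = 1.534488 → u_2 = 5.276291 - (0.101114)/(1.534488) = 5.210396

5.21040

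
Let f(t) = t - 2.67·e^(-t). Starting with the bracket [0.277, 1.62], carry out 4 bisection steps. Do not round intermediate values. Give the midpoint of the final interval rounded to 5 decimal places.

f(0.277000) = -1.747006, f(1.620000) = 1.091610 (opposite signs)
step 1: m = 0.948500, f(m) = -0.085649 < 0 → root in [0.948500, 1.620000]
step 2: m = 1.284250, f(m) = 0.545039 > 0 → root in [0.948500, 1.284250]
step 3: m = 1.116375, f(m) = 0.242044 > 0 → root in [0.948500, 1.116375]
step 4: m = 1.032438, f(m) = 0.081550 > 0 → root in [0.948500, 1.032438]
Midpoint of [0.948500, 1.032438] = 0.990469

0.99047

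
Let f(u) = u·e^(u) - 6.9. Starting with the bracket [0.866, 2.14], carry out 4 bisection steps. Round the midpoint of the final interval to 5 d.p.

1.54281

f(0.866000) = -4.841187, f(2.140000) = 11.288797 (opposite signs)
step 1: m = 1.503000, f(m) = -0.143783 < 0 → root in [1.503000, 2.140000]
step 2: m = 1.821500, f(m) = 4.358916 > 0 → root in [1.503000, 1.821500]
step 3: m = 1.662250, f(m) = 1.861982 > 0 → root in [1.503000, 1.662250]
step 4: m = 1.582625, f(m) = 0.803770 > 0 → root in [1.503000, 1.582625]
Midpoint of [1.503000, 1.582625] = 1.542813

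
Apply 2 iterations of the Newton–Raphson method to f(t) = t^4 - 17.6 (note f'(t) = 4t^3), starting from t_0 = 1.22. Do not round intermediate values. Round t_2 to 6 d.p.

2.621873

Newton update: t ← t − f(t)/f'(t).
t_0 = 1.220000: f = -15.384665, f' = 7.263392 → t_1 = 1.220000 - (-15.384665)/(7.263392) = 3.338110
t_1 = 3.338110: f = 106.566012, f' = 148.785991 → t_2 = 3.338110 - (106.566012)/(148.785991) = 2.621873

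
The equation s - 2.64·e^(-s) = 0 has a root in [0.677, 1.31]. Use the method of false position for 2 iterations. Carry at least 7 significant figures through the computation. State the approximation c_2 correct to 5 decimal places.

0.98738

f(0.677000) = -0.664487, f(1.310000) = 0.597675
step 1: c = 1.010254, f(c) = 0.048960 > 0 → new bracket [0.677000, 1.010254]
step 2: c = 0.987385, f(c) = 0.003853 > 0 → new bracket [0.677000, 0.987385]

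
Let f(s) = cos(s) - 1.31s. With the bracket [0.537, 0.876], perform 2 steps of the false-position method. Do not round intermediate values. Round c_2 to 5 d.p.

0.62068

False-position update: c = (a·f(b) − b·f(a))/(f(b) − f(a)); replace the endpoint whose sign matches f(c).
f(0.537000) = 0.155777, f(0.876000) = -0.507331
step 1: c = 0.616638, f(c) = 0.008032 > 0 → new bracket [0.616638, 0.876000]
step 2: c = 0.620680, f(c) = 0.000392 > 0 → new bracket [0.620680, 0.876000]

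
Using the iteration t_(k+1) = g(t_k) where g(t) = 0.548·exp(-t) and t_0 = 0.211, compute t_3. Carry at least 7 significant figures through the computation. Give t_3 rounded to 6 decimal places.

0.385548

t_1 = g(0.211000) = 0.443756
t_2 = g(0.443756) = 0.351609
t_3 = g(0.351609) = 0.385548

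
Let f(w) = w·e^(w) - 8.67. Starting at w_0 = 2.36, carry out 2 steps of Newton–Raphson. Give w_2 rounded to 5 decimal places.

Newton update: w ← w − f(w)/f'(w).
f'(w) = (w + 1)·e^(w)
w_0 = 2.360000: f = 16.324645, f' = 35.585597 → w_1 = 2.360000 - (16.324645)/(35.585597) = 1.901257
w_1 = 1.901257: f = 4.057591, f' = 19.421895 → w_2 = 1.901257 - (4.057591)/(19.421895) = 1.692339

1.69234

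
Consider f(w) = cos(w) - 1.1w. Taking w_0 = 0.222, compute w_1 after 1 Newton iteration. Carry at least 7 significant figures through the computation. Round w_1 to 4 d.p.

f'(w) = -sin(w) - 1.1
w_0 = 0.222000: f = 0.731259, f' = -1.320181 → w_1 = 0.222000 - (0.731259)/(-1.320181) = 0.775908

0.7759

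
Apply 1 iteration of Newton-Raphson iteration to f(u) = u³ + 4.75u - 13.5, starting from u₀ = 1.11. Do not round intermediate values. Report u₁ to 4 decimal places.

f'(u) = 3u² + 4.75
u_0 = 1.110000: f = -6.859869, f' = 8.446300 → u_1 = 1.110000 - (-6.859869)/(8.446300) = 1.922174

1.9222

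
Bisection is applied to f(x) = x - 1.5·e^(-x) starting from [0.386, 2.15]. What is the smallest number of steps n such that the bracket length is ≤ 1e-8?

28

Initial width b − a = 2.15 − 0.386 = 1.764000.
After n steps the width is (b−a)/2^n; need (b−a)/2^n ≤ 1e-8.
So n ≥ log₂(1.764000/1e-8) = log₂(176400000.0000) ≈ 27.3943.
Hence n = 28.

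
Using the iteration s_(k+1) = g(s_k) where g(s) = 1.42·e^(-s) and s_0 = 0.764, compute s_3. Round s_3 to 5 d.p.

0.68235

s_1 = g(0.764000) = 0.661435
s_2 = g(0.661435) = 0.732876
s_3 = g(0.732876) = 0.682345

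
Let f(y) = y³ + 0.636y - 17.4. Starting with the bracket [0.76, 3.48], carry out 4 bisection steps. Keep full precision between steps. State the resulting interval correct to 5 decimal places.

[2.46000, 2.63000]

f(0.760000) = -16.477664, f(3.480000) = 26.957472 (opposite signs)
step 1: m = 2.120000, f(m) = -6.523552 < 0 → root in [2.120000, 3.480000]
step 2: m = 2.800000, f(m) = 6.332800 > 0 → root in [2.120000, 2.800000]
step 3: m = 2.460000, f(m) = -0.948504 < 0 → root in [2.460000, 2.800000]
step 4: m = 2.630000, f(m) = 2.464127 > 0 → root in [2.460000, 2.630000]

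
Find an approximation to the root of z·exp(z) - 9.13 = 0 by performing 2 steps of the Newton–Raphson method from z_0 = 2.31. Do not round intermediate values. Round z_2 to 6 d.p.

Newton update: z ← z − f(z)/f'(z).
f'(z) = (z + 1)·exp(z)
z_0 = 2.310000: f = 14.141921, f' = 33.346346 → z_1 = 2.310000 - (14.141921)/(33.346346) = 1.885908
z_1 = 1.885908: f = 3.302541, f' = 19.024878 → z_2 = 1.885908 - (3.302541)/(19.024878) = 1.712317

1.712317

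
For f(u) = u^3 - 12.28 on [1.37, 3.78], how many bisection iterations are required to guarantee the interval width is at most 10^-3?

Initial width b − a = 3.78 − 1.37 = 2.410000.
After n steps the width is (b−a)/2^n; need (b−a)/2^n ≤ 10^-3.
So n ≥ log₂(2.410000/10^-3) = log₂(2410.0000) ≈ 11.2348.
Hence n = 12.

12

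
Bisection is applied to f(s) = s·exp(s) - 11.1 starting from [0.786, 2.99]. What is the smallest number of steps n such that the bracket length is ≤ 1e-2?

Initial width b − a = 2.99 − 0.786 = 2.204000.
After n steps the width is (b−a)/2^n; need (b−a)/2^n ≤ 1e-2.
So n ≥ log₂(2.204000/1e-2) = log₂(220.4000) ≈ 7.7840.
Hence n = 8.

8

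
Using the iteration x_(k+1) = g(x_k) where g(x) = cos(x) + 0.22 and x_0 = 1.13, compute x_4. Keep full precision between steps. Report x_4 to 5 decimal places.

x_1 = g(1.130000) = 0.646660
x_2 = g(0.646660) = 1.018101
x_3 = g(1.018101) = 0.744983
x_4 = g(0.744983) = 0.955099

0.95510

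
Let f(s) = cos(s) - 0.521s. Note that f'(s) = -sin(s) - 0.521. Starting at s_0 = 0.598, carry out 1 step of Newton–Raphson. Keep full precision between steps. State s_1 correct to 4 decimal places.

1.0730

s_0 = 0.598000: f = 0.514905, f' = -1.083991 → s_1 = 0.598000 - (0.514905)/(-1.083991) = 1.073009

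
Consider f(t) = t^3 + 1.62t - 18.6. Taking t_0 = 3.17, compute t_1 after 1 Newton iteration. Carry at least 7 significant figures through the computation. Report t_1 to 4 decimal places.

Newton update: t ← t − f(t)/f'(t).
f'(t) = 3t^2 + 1.62
t_0 = 3.170000: f = 18.390413, f' = 31.766700 → t_1 = 3.170000 - (18.390413)/(31.766700) = 2.591079

2.5911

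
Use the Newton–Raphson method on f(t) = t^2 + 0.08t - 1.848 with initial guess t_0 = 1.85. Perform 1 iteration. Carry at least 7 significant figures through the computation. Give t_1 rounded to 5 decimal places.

Newton update: t ← t − f(t)/f'(t).
f'(t) = 2t + 0.08
t_0 = 1.850000: f = 1.722500, f' = 3.780000 → t_1 = 1.850000 - (1.722500)/(3.780000) = 1.394312

1.39431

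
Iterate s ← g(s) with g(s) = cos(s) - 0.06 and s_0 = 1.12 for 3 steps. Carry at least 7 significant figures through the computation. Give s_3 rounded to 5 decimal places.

s_1 = g(1.120000) = 0.375682
s_2 = g(0.375682) = 0.870257
s_3 = g(0.870257) = 0.584630

0.58463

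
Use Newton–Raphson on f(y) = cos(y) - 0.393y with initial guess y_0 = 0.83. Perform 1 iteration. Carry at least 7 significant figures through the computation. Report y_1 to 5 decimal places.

f'(y) = -sin(y) - 0.393
y_0 = 0.830000: f = 0.348686, f' = -1.130931 → y_1 = 0.830000 - (0.348686)/(-1.130931) = 1.138317

1.13832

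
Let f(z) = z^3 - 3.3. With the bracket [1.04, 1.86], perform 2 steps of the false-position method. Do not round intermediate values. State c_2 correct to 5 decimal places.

1.46378

False-position update: c = (a·f(b) − b·f(a))/(f(b) − f(a)); replace the endpoint whose sign matches f(c).
f(1.040000) = -2.175136, f(1.860000) = 3.134856
step 1: c = 1.375897, f(c) = -0.695298 < 0 → new bracket [1.375897, 1.860000]
step 2: c = 1.463778, f(c) = -0.163644 < 0 → new bracket [1.463778, 1.860000]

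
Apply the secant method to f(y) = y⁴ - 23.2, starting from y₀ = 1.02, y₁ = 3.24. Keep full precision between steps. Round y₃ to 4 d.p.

f(y_0) = -22.117568, f(y_1) = 86.999606
y_2 = 3.240000 - (86.999606)·(3.240000 - 1.020000)/(86.999606 - (-22.117568)) = 1.469984; f(y_2) = -18.530712
y_3 = 1.469984 - (-18.530712)·(1.469984 - 3.240000)/(-18.530712 - (86.999606)) = 1.780792; f(y_3) = -13.143362

1.7808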